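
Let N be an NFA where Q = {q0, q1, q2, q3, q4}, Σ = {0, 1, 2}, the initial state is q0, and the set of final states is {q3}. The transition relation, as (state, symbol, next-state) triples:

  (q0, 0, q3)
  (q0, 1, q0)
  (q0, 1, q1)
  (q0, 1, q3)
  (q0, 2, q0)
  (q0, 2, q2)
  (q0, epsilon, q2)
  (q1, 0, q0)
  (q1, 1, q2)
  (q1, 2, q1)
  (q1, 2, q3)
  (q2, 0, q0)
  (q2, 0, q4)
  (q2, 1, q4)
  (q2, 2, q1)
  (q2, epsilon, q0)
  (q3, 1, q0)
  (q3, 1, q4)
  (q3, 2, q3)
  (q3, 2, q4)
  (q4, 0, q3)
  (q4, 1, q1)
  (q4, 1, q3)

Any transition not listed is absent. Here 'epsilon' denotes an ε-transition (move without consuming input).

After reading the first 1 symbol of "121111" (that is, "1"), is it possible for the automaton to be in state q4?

Yes

Start: ε-closure({q0}) = {q0, q2}.
Read '1': q0→{q0, q1, q3}, q2→{q4}; union {q0, q1, q3, q4}; ε-closure = {q0, q1, q2, q3, q4}.
State q4 is in {q0, q1, q2, q3, q4}.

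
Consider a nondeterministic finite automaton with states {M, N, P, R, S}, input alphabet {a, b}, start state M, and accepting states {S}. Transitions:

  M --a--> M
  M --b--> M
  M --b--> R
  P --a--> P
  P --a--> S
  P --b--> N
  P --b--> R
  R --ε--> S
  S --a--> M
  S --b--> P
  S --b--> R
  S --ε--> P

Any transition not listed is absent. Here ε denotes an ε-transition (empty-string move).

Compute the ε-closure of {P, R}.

Begin with {P, R}.
ε-move R → S; add S.

{P, R, S}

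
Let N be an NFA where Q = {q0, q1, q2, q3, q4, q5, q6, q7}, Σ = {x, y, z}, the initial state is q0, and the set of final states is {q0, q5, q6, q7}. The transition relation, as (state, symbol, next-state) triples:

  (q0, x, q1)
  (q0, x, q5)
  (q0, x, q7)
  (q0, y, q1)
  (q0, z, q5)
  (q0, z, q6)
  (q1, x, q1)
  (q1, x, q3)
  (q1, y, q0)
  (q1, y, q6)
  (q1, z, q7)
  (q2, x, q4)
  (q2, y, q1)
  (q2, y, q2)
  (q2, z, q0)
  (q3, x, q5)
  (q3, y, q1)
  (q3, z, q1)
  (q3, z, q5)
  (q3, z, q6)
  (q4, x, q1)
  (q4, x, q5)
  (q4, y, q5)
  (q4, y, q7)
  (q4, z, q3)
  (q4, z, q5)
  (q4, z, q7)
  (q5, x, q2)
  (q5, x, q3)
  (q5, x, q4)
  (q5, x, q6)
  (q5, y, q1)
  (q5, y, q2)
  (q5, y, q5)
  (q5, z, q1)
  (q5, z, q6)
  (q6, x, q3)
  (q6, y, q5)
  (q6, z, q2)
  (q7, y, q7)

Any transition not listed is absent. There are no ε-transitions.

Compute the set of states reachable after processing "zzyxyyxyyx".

{q1, q2, q3, q4, q5, q6, q7}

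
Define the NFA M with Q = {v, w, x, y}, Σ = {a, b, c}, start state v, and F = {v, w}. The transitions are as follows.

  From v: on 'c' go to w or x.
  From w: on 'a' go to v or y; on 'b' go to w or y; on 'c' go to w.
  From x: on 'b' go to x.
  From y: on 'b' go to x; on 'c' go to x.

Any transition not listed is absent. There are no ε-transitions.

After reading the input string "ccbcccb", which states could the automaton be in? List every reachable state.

{w, y}

Start in {v}.
Read 'c': {v} → {w, x}.
Read 'c': {w, x} → {w}.
Read 'b': {w} → {w, y}.
Read 'c': {w, y} → {w, x}.
Read 'c': {w, x} → {w}.
Read 'c': {w} → {w}.
Read 'b': {w} → {w, y}.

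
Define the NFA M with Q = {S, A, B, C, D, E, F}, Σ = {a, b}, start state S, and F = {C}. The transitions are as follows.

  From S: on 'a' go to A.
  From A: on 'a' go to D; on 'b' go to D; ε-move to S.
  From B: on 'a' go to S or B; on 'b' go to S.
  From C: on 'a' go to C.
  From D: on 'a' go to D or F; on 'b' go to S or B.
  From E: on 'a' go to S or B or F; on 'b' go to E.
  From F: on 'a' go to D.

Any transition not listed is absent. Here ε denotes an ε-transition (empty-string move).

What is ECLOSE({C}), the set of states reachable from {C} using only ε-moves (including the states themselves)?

{C}

Begin with {C}.
No ε-moves leave this set, so the closure equals the set itself.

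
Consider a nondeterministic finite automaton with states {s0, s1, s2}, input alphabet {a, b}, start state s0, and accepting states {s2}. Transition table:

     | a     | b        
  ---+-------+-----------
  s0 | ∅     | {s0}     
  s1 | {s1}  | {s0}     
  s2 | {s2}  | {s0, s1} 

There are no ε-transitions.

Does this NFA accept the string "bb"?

Start in {s0}.
Read 'b': s0→{s0}; now {s0}.
Read 'b': s0→{s0}; now {s0}.
The final set {s0} contains no accepting state.

No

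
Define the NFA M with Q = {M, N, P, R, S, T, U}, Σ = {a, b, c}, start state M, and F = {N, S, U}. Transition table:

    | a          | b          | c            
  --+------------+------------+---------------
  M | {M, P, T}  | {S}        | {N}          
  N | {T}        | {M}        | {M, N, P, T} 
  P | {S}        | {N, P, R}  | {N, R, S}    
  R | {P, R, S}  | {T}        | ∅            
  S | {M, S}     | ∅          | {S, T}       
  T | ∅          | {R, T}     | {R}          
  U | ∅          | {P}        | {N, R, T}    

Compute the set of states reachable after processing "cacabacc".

Start in {M}.
Read 'c': M→{N}; now {N}.
Read 'a': N→{T}; now {T}.
Read 'c': T→{R}; now {R}.
Read 'a': R→{P, R, S}; now {P, R, S}.
Read 'b': P→{N, P, R}, R→{T}, S→∅; now {N, P, R, T}.
Read 'a': N→{T}, P→{S}, R→{P, R, S}, T→∅; now {P, R, S, T}.
Read 'c': P→{N, R, S}, R→∅, S→{S, T}, T→{R}; now {N, R, S, T}.
Read 'c': N→{M, N, P, T}, R→∅, S→{S, T}, T→{R}; now {M, N, P, R, S, T}.

{M, N, P, R, S, T}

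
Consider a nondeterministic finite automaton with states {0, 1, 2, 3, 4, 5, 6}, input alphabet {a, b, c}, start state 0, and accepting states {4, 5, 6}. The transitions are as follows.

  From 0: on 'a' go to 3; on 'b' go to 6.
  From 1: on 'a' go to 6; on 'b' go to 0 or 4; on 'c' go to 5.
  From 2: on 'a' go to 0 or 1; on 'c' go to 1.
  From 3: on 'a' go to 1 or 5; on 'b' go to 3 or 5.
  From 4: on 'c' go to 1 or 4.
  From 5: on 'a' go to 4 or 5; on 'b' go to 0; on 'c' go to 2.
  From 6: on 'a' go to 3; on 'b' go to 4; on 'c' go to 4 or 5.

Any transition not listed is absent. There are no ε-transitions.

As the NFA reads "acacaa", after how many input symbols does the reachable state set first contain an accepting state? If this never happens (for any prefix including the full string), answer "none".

Start in {0}.
Read 'a': {0} → {3}.
Read 'c': {3} → ∅.
The set is empty and remains empty for the remaining 4 symbols.
No reachable set along the way intersects F.

none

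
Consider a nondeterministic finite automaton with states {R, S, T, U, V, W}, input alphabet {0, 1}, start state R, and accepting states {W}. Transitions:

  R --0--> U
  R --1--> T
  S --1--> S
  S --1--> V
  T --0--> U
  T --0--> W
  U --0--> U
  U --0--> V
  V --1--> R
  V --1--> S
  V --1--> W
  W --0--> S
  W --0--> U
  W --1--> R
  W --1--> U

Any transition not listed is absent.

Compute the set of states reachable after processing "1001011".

Start in {R}.
Read '1': {R} → {T}.
Read '0': {T} → {U, W}.
Read '0': {U, W} → {S, U, V}.
Read '1': {S, U, V} → {R, S, V, W}.
Read '0': {R, S, V, W} → {S, U}.
Read '1': {S, U} → {S, V}.
Read '1': {S, V} → {R, S, V, W}.

{R, S, V, W}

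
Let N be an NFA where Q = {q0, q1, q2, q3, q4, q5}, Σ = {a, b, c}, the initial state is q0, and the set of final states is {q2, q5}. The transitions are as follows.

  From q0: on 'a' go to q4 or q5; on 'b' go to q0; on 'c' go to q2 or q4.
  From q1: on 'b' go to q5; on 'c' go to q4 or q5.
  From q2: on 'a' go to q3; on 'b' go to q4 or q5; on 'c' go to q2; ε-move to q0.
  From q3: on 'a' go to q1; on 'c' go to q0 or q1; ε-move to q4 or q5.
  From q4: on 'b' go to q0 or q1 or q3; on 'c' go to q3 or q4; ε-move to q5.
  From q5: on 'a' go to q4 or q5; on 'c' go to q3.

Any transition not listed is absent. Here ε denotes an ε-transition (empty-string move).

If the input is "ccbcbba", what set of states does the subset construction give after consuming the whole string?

{q1, q4, q5}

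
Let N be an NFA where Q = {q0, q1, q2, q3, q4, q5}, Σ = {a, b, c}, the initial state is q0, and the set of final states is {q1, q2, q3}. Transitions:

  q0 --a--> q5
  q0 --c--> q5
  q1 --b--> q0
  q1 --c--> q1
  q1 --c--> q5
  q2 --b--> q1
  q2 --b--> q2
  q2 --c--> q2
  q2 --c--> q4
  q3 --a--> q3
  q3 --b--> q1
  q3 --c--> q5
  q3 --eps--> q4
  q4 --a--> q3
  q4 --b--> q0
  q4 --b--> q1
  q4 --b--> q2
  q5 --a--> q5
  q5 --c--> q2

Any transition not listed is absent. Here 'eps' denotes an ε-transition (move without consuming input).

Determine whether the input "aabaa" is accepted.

Start in {q0}.
Read 'a': q0→{q5}; now {q5}.
Read 'a': q5→{q5}; now {q5}.
Read 'b': q5→∅; now ∅.
The set is empty and remains empty for the remaining 2 symbols.
The final set ∅ contains no accepting state.

No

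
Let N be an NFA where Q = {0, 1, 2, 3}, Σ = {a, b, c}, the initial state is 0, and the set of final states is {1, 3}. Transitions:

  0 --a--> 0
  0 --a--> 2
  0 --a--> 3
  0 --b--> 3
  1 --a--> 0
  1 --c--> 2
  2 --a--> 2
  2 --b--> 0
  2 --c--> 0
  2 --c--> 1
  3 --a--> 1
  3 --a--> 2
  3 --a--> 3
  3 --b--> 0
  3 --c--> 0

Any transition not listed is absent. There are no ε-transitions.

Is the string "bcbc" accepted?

Start in {0}.
Read 'b': {0} → {3}.
Read 'c': {3} → {0}.
Read 'b': {0} → {3}.
Read 'c': {3} → {0}.
The final set {0} contains no accepting state.

No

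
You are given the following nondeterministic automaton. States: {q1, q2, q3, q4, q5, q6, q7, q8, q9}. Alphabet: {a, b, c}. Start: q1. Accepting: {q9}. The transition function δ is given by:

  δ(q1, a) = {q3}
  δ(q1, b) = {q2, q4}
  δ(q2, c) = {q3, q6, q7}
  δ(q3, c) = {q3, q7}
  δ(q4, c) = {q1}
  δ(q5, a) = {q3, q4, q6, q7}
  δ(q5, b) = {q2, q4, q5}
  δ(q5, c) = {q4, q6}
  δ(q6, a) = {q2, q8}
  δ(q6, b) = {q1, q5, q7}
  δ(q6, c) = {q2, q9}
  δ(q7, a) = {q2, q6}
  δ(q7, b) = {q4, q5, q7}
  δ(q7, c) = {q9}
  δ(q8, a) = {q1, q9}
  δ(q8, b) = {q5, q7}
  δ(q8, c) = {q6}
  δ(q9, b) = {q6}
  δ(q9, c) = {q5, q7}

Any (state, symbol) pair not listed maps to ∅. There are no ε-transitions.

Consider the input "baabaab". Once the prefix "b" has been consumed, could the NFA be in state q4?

Start in {q1}.
Read 'b': q1→{q2, q4}; now {q2, q4}.
State q4 is in {q2, q4}.

Yes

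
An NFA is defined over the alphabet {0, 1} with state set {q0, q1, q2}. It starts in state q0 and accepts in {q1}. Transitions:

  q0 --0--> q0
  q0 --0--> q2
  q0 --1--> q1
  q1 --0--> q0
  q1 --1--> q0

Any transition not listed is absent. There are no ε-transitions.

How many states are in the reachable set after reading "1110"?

1

Start in {q0}.
Read '1': {q0} → {q1}.
Read '1': {q1} → {q0}.
Read '1': {q0} → {q1}.
Read '0': {q1} → {q0}.
That set has 1 state.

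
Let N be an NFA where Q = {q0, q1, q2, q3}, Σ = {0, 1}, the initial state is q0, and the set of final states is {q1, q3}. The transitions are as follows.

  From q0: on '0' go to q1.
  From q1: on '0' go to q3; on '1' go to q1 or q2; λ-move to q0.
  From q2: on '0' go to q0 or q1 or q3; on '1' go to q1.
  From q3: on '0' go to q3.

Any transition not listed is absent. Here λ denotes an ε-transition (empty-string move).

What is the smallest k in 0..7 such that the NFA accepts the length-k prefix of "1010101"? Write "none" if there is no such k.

none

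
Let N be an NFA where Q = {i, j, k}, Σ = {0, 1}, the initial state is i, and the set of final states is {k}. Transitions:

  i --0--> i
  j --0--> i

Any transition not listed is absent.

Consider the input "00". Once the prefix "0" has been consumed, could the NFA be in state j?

Start in {i}.
Read '0': {i} → {i}.
State j is not in {i}.

No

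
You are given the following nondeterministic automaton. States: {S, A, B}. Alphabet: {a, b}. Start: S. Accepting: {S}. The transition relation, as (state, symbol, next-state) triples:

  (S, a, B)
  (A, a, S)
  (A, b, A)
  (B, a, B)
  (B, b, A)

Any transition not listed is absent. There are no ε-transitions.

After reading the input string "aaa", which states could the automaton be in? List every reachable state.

{B}

Start in {S}.
Read 'a': S→{B}; now {B}.
Read 'a': B→{B}; now {B}.
Read 'a': B→{B}; now {B}.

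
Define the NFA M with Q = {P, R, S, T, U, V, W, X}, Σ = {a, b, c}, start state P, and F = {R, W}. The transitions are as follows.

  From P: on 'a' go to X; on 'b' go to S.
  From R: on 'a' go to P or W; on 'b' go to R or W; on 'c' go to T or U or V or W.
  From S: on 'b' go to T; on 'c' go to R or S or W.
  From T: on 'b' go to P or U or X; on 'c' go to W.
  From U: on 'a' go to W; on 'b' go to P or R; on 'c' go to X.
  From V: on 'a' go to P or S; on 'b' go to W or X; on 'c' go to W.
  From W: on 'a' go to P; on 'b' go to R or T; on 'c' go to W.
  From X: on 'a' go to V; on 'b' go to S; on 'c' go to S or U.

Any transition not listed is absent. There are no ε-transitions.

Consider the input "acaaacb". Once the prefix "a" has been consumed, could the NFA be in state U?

Start in {P}.
Read 'a': P→{X}; now {X}.
State U is not in {X}.

No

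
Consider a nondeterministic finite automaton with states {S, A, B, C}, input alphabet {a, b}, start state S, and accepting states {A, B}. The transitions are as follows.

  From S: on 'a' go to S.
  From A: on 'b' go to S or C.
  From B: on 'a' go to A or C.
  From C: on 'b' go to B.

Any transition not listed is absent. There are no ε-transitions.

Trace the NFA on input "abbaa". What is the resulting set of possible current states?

Start in {S}.
Read 'a': {S} → {S}.
Read 'b': {S} → ∅.
The set is empty and remains empty for the remaining 3 symbols.

∅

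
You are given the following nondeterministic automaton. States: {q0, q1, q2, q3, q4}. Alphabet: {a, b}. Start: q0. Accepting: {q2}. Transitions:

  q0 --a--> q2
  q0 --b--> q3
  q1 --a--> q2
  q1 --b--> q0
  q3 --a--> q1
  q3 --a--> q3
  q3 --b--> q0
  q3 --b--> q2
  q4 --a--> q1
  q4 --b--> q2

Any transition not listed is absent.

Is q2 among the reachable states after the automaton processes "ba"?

No

Start in {q0}.
Read 'b': {q0} → {q3}.
Read 'a': {q3} → {q1, q3}.
State q2 is not in {q1, q3}.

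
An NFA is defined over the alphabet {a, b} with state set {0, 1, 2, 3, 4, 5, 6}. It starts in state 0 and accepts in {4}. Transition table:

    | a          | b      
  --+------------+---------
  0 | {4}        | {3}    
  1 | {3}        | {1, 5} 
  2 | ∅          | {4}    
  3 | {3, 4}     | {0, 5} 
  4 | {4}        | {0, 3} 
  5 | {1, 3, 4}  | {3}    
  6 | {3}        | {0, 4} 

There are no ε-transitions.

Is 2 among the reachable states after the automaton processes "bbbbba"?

Start in {0}.
Read 'b': {0} → {3}.
Read 'b': {3} → {0, 5}.
Read 'b': {0, 5} → {3}.
Read 'b': {3} → {0, 5}.
Read 'b': {0, 5} → {3}.
Read 'a': {3} → {3, 4}.
State 2 is not in {3, 4}.

No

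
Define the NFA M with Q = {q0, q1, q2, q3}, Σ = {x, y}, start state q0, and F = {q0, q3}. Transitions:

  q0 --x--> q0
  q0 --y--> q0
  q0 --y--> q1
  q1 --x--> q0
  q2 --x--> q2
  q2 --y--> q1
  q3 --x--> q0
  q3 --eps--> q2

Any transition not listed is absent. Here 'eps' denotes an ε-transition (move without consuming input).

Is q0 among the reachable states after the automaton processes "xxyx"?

Start in {q0}.
Read 'x': {q0} → {q0}.
Read 'x': {q0} → {q0}.
Read 'y': {q0} → {q0, q1}.
Read 'x': {q0, q1} → {q0}.
State q0 is in {q0}.

Yes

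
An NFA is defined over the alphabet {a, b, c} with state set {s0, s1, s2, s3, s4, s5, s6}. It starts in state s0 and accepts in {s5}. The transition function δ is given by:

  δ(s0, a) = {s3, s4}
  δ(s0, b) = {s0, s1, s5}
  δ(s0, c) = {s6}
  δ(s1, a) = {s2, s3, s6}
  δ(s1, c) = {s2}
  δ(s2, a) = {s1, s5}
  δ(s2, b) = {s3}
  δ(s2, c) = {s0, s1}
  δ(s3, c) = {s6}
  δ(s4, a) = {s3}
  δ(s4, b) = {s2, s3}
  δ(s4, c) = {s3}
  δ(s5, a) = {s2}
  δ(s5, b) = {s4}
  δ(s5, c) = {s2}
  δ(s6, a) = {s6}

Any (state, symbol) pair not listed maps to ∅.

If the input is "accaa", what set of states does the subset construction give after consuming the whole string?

{s6}

Start in {s0}.
Read 'a': s0→{s3, s4}; now {s3, s4}.
Read 'c': s3→{s6}, s4→{s3}; now {s3, s6}.
Read 'c': s3→{s6}, s6→∅; now {s6}.
Read 'a': s6→{s6}; now {s6}.
Read 'a': s6→{s6}; now {s6}.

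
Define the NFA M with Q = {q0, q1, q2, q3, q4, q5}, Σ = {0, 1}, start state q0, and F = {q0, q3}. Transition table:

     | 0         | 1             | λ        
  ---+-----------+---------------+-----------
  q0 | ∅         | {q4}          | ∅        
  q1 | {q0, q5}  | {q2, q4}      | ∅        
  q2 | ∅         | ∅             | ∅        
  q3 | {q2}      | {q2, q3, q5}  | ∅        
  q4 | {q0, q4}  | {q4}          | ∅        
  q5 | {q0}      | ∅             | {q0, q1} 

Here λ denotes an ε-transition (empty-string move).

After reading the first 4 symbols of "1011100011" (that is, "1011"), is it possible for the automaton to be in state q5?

Start in {q0}.
Read '1': q0→{q4}; now {q4}.
Read '0': q4→{q0, q4}; now {q0, q4}.
Read '1': q0→{q4}, q4→{q4}; now {q4}.
Read '1': q4→{q4}; now {q4}.
State q5 is not in {q4}.

No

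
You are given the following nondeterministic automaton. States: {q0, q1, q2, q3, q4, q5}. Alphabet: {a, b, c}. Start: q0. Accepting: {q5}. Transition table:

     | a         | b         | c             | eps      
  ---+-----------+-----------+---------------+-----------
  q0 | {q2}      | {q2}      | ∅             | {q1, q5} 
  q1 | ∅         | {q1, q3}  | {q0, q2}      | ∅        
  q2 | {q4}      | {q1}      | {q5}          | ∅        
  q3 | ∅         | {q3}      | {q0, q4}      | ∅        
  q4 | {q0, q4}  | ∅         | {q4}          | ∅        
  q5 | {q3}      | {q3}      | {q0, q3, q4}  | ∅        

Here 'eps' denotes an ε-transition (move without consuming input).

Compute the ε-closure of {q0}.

Begin with {q0}.
ε-move q0 → q1; add q1.
ε-move q0 → q5; add q5.

{q0, q1, q5}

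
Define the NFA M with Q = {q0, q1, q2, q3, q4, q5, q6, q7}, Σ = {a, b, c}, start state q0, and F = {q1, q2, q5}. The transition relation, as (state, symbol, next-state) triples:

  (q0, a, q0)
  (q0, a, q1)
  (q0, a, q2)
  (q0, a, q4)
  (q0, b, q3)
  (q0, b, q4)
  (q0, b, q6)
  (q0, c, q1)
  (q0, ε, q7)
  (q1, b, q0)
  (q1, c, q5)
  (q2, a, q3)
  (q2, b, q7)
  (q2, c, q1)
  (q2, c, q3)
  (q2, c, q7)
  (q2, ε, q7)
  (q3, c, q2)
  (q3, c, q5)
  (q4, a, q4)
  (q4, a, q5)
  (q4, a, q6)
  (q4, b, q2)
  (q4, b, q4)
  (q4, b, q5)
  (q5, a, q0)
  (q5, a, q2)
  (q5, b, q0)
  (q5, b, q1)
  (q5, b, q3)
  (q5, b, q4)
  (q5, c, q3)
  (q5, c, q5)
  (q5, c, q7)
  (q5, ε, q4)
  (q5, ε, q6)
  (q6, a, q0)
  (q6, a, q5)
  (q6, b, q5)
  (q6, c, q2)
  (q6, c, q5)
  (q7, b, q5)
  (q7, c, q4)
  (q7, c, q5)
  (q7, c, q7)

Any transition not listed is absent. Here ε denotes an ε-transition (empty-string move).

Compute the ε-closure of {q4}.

Begin with {q4}.
No ε-moves leave this set, so the closure equals the set itself.

{q4}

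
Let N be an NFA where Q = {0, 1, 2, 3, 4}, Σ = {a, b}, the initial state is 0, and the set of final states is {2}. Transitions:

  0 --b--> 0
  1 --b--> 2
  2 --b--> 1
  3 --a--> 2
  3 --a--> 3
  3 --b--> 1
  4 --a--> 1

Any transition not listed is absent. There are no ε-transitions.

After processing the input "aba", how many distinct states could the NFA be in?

0

Start in {0}.
Read 'a': {0} → ∅.
The set is empty and remains empty for the remaining 2 symbols.
That set has 0 states.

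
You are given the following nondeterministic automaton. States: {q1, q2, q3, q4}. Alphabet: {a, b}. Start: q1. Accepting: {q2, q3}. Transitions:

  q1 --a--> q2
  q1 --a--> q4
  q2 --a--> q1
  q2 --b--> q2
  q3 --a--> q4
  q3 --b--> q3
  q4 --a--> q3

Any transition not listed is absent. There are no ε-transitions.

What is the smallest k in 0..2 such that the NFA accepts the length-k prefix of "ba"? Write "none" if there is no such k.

none

Start in {q1}.
Read 'b': {q1} → ∅.
The set is empty and remains empty for the remaining 1 symbol.
No reachable set along the way intersects F.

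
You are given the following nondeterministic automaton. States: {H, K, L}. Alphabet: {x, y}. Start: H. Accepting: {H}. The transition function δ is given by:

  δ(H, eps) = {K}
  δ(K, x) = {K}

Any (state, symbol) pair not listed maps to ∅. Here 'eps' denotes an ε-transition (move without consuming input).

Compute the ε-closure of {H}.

Begin with {H}.
ε-move H → K; add K.

{H, K}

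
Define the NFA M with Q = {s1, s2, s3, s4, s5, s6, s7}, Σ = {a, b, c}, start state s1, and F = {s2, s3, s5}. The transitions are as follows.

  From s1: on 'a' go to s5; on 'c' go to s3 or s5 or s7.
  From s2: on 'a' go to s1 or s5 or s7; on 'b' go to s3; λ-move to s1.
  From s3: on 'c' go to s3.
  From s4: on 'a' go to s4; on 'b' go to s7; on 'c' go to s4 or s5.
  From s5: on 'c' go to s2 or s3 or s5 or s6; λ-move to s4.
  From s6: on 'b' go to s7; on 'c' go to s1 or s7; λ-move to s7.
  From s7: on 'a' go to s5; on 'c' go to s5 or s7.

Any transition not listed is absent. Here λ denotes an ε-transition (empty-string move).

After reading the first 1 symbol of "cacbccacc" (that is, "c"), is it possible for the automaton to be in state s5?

Yes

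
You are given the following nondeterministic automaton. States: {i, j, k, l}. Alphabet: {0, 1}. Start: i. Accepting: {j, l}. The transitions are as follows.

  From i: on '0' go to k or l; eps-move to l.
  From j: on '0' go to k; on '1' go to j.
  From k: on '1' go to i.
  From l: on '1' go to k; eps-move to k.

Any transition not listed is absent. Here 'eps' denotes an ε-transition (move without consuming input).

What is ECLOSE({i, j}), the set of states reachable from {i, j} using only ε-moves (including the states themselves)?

{i, j, k, l}

Begin with {i, j}.
ε-move i → l; add l.
ε-move l → k; add k.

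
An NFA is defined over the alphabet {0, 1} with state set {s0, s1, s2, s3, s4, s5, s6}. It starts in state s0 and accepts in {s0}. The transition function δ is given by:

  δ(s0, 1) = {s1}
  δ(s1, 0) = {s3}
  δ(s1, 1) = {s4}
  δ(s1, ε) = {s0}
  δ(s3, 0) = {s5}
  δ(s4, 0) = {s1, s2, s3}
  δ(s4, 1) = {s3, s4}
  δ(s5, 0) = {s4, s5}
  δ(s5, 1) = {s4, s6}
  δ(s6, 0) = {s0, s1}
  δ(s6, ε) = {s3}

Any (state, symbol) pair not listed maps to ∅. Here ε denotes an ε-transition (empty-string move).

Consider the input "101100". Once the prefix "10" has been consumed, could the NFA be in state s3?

Yes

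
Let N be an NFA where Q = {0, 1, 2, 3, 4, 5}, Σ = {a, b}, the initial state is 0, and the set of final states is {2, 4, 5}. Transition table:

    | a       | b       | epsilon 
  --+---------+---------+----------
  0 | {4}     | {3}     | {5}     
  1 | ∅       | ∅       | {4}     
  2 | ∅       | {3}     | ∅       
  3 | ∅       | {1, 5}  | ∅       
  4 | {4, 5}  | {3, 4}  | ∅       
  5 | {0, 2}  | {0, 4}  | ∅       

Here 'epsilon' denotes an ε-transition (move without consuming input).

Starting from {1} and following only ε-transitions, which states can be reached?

Begin with {1}.
ε-move 1 → 4; add 4.

{1, 4}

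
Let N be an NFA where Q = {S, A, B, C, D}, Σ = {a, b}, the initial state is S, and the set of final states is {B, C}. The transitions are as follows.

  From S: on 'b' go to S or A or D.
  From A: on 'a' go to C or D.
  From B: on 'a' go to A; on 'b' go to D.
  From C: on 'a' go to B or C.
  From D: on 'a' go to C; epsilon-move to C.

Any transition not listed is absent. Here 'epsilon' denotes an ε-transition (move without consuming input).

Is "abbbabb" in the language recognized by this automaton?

No

Start in {S}.
Read 'a': {S} → ∅.
The set is empty and remains empty for the remaining 6 symbols.
The final set ∅ contains no accepting state.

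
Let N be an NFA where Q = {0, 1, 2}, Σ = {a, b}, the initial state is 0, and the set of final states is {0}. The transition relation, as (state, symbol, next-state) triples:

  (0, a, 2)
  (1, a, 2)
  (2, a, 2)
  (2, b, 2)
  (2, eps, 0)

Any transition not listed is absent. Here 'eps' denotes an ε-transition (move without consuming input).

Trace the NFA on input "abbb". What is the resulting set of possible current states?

Start in {0}.
Read 'a': 0→{2}; union {2}; ε-closure = {0, 2}.
Read 'b': 0→∅, 2→{2}; union {2}; ε-closure = {0, 2}.
Read 'b': 0→∅, 2→{2}; union {2}; ε-closure = {0, 2}.
Read 'b': 0→∅, 2→{2}; union {2}; ε-closure = {0, 2}.

{0, 2}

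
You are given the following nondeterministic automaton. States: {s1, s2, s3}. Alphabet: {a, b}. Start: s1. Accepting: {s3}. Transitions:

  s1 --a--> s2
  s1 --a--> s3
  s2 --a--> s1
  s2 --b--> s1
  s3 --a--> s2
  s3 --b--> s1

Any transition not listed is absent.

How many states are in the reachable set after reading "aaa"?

3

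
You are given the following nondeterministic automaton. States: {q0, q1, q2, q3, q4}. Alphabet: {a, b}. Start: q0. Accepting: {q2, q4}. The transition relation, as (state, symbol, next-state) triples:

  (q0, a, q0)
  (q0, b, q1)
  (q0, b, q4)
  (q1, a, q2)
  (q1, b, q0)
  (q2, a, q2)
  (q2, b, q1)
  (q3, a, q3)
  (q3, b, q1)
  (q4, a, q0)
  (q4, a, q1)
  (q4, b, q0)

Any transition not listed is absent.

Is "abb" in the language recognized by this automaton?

No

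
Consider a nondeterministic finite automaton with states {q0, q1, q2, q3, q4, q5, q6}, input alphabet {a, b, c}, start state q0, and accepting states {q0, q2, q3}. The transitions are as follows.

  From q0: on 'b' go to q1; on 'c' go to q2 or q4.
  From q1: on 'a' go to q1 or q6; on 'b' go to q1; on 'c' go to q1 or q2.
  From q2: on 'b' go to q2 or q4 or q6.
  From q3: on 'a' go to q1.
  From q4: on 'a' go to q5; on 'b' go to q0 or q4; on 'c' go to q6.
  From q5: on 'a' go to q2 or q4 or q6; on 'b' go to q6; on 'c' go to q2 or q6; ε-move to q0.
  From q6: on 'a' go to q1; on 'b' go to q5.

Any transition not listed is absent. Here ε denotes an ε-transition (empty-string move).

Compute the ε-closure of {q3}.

Begin with {q3}.
No ε-moves leave this set, so the closure equals the set itself.

{q3}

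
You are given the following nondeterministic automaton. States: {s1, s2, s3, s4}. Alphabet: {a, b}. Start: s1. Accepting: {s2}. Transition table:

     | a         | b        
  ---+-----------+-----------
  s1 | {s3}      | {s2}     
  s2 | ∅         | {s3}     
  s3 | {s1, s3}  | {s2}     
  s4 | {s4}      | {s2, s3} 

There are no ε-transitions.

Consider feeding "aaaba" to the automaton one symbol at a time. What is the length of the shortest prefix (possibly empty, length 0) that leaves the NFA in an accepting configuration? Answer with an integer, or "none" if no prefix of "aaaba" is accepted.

Start in {s1}.
Read 'a': s1→{s3}; now {s3}.
Read 'a': s3→{s1, s3}; now {s1, s3}.
Read 'a': s1→{s3}, s3→{s1, s3}; now {s1, s3}.
Read 'b': s1→{s2}, s3→{s2}; now {s2}.
None of the earlier sets intersect F, but {s2} does.

4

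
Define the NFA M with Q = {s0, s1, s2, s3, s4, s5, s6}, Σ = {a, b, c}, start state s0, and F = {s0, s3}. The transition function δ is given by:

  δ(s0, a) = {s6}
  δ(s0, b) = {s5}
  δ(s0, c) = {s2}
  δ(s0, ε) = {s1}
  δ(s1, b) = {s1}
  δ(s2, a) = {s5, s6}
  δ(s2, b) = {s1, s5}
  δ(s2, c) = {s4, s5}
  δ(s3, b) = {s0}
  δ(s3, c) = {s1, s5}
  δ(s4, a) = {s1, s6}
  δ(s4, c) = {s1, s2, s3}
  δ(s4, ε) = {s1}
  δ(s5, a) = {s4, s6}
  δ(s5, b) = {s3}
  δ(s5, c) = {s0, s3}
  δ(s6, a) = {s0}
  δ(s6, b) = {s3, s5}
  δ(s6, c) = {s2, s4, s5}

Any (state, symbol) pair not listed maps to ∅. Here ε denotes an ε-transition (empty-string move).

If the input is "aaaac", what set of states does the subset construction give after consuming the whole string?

Start: ε-closure({s0}) = {s0, s1}.
Read 'a': s0→{s6}, s1→∅; now {s6}.
Read 'a': s6→{s0}; union {s0}; ε-closure = {s0, s1}.
Read 'a': s0→{s6}, s1→∅; now {s6}.
Read 'a': s6→{s0}; union {s0}; ε-closure = {s0, s1}.
Read 'c': s0→{s2}, s1→∅; now {s2}.

{s2}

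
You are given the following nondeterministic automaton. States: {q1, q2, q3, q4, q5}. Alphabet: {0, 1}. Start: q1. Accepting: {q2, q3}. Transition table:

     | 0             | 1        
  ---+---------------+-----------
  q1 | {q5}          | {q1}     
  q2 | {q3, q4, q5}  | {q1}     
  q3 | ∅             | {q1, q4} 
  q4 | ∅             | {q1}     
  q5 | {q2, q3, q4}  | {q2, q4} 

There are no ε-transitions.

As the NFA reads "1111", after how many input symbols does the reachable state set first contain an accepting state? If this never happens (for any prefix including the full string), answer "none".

Start in {q1}.
Read '1': q1→{q1}; now {q1}.
Read '1': q1→{q1}; now {q1}.
Read '1': q1→{q1}; now {q1}.
Read '1': q1→{q1}; now {q1}.
No reachable set along the way intersects F.

none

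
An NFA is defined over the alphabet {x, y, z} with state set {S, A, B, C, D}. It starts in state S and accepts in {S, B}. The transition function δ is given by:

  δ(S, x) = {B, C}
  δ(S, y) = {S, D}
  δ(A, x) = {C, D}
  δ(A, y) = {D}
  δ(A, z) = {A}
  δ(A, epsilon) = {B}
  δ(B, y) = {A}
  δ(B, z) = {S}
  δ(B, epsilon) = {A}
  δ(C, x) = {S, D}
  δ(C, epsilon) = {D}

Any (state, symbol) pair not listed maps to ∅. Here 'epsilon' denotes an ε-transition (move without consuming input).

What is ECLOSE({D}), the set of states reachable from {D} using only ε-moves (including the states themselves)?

{D}

Begin with {D}.
No ε-moves leave this set, so the closure equals the set itself.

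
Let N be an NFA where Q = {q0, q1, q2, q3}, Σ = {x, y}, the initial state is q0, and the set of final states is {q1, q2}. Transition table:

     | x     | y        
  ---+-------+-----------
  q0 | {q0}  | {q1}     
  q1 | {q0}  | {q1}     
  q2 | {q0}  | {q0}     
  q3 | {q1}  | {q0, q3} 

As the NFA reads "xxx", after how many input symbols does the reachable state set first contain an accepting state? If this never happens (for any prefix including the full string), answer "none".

Start in {q0}.
Read 'x': q0→{q0}; now {q0}.
Read 'x': q0→{q0}; now {q0}.
Read 'x': q0→{q0}; now {q0}.
No reachable set along the way intersects F.

none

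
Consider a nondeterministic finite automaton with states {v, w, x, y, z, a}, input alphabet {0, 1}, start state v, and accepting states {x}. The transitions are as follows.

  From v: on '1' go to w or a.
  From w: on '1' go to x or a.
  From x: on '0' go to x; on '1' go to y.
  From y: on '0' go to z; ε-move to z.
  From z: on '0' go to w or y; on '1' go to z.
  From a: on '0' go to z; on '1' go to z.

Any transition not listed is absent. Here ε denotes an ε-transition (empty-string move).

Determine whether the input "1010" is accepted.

Start in {v}.
Read '1': {v} → {w, a}.
Read '0': {w, a} → {z}.
Read '1': {z} → {z}.
Read '0': {z} → {w, y, z}.
The final set {w, y, z} contains no accepting state.

No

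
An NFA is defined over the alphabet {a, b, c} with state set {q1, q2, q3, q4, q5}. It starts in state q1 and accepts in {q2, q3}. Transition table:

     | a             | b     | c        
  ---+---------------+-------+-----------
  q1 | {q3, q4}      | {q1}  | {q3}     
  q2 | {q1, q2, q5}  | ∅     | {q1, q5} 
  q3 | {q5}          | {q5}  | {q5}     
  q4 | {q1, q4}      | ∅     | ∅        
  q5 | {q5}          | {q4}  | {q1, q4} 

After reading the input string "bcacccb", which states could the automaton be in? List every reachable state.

{q4}

Start in {q1}.
Read 'b': {q1} → {q1}.
Read 'c': {q1} → {q3}.
Read 'a': {q3} → {q5}.
Read 'c': {q5} → {q1, q4}.
Read 'c': {q1, q4} → {q3}.
Read 'c': {q3} → {q5}.
Read 'b': {q5} → {q4}.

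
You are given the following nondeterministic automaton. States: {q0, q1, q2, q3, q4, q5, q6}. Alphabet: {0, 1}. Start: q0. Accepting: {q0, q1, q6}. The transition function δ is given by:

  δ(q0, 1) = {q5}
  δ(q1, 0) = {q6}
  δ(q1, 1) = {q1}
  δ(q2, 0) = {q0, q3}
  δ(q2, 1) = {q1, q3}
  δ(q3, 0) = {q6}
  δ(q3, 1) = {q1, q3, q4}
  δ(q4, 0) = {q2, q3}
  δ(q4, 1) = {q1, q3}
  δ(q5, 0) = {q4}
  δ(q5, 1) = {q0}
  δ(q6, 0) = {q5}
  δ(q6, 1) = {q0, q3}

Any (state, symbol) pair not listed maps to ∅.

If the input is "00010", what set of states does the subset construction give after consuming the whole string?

∅

Start in {q0}.
Read '0': {q0} → ∅.
The set is empty and remains empty for the remaining 4 symbols.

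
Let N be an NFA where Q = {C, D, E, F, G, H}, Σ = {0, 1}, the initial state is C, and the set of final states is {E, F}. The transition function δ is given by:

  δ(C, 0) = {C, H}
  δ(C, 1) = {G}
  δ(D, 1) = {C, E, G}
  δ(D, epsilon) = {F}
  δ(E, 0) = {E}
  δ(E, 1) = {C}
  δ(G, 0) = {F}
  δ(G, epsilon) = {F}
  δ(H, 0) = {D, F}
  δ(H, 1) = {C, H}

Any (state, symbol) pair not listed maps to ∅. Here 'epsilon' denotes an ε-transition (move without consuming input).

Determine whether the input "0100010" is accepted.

Yes

Start in {C}.
Read '0': {C} → {C, H}.
Read '1': {C, H} → {C, F, G, H}.
Read '0': {C, F, G, H} → {C, D, F, H}.
Read '0': {C, D, F, H} → {C, D, F, H}.
Read '0': {C, D, F, H} → {C, D, F, H}.
Read '1': {C, D, F, H} → {C, E, F, G, H}.
Read '0': {C, E, F, G, H} → {C, D, E, F, H}.
The final set {C, D, E, F, H} contains the accepting states E, F.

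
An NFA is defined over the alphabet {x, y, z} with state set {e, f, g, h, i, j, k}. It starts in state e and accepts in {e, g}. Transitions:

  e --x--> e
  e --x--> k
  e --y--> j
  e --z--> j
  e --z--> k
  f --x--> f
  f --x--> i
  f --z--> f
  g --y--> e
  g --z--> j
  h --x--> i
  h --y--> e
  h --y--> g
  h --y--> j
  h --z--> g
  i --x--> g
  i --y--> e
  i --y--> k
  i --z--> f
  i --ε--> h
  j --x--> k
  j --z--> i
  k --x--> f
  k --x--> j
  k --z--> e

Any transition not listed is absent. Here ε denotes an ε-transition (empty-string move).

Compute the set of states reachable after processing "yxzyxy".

∅

Start in {e}.
Read 'y': e→{j}; now {j}.
Read 'x': j→{k}; now {k}.
Read 'z': k→{e}; now {e}.
Read 'y': e→{j}; now {j}.
Read 'x': j→{k}; now {k}.
Read 'y': k→∅; now ∅.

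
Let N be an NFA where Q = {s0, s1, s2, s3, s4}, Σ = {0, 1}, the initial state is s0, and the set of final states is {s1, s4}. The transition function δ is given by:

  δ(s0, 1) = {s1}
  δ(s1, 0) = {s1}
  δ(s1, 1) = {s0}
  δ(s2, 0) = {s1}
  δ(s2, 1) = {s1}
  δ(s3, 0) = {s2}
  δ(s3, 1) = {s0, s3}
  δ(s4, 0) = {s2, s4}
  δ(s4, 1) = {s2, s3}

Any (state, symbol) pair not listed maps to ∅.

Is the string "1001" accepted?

Start in {s0}.
Read '1': s0→{s1}; now {s1}.
Read '0': s1→{s1}; now {s1}.
Read '0': s1→{s1}; now {s1}.
Read '1': s1→{s0}; now {s0}.
The final set {s0} contains no accepting state.

No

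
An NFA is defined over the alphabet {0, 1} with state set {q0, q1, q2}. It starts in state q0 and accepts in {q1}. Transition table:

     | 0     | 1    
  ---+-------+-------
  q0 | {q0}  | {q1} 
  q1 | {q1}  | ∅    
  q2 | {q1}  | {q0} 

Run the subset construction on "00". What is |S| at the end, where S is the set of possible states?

Start in {q0}.
Read '0': q0→{q0}; now {q0}.
Read '0': q0→{q0}; now {q0}.
That set has 1 state.

1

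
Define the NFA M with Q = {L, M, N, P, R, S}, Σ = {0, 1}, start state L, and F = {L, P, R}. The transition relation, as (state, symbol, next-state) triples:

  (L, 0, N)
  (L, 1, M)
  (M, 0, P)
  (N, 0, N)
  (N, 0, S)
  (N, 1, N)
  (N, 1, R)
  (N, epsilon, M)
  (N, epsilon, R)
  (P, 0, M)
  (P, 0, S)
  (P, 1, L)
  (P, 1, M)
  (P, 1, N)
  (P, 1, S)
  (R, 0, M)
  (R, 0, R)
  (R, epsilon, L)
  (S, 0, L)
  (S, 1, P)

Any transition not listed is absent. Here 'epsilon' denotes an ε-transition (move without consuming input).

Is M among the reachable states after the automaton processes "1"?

Yes

Start in {L}.
Read '1': L→{M}; now {M}.
State M is in {M}.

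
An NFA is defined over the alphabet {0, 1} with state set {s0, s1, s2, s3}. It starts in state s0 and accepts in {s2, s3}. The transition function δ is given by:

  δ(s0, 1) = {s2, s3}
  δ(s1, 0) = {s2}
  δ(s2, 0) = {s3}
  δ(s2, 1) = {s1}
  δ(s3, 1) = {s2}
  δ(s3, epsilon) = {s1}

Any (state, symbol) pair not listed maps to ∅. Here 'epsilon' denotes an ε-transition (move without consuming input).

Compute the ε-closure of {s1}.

Begin with {s1}.
No ε-moves leave this set, so the closure equals the set itself.

{s1}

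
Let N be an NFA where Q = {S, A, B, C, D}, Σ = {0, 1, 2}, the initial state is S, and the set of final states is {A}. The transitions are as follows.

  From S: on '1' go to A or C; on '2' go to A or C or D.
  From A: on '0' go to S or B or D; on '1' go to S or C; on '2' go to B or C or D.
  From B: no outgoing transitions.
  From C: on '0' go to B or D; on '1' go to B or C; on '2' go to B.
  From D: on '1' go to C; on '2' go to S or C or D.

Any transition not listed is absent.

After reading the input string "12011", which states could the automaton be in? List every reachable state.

Start in {S}.
Read '1': {S} → {A, C}.
Read '2': {A, C} → {B, C, D}.
Read '0': {B, C, D} → {B, D}.
Read '1': {B, D} → {C}.
Read '1': {C} → {B, C}.

{B, C}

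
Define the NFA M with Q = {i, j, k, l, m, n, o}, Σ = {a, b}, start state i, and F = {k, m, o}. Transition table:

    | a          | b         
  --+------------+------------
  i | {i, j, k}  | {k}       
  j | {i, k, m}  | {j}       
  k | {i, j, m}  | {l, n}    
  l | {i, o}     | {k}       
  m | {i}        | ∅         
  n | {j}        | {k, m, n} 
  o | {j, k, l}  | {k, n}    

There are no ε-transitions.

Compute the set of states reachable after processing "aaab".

Start in {i}.
Read 'a': i→{i, j, k}; now {i, j, k}.
Read 'a': i→{i, j, k}, j→{i, k, m}, k→{i, j, m}; now {i, j, k, m}.
Read 'a': i→{i, j, k}, j→{i, k, m}, k→{i, j, m}, m→{i}; now {i, j, k, m}.
Read 'b': i→{k}, j→{j}, k→{l, n}, m→∅; now {j, k, l, n}.

{j, k, l, n}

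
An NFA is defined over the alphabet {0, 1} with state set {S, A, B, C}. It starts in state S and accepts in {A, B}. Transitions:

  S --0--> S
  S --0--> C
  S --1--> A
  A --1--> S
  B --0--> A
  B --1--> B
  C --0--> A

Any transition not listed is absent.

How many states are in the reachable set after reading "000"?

3

Start in {S}.
Read '0': {S} → {S, C}.
Read '0': {S, C} → {S, A, C}.
Read '0': {S, A, C} → {S, A, C}.
That set has 3 states.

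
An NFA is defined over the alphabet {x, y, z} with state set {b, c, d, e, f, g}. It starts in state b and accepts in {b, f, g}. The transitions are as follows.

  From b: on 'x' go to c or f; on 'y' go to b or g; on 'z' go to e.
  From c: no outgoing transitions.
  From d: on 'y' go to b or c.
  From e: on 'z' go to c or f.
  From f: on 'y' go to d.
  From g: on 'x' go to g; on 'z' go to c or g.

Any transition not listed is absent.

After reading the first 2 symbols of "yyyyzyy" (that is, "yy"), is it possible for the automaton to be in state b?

Start in {b}.
Read 'y': {b} → {b, g}.
Read 'y': {b, g} → {b, g}.
State b is in {b, g}.

Yes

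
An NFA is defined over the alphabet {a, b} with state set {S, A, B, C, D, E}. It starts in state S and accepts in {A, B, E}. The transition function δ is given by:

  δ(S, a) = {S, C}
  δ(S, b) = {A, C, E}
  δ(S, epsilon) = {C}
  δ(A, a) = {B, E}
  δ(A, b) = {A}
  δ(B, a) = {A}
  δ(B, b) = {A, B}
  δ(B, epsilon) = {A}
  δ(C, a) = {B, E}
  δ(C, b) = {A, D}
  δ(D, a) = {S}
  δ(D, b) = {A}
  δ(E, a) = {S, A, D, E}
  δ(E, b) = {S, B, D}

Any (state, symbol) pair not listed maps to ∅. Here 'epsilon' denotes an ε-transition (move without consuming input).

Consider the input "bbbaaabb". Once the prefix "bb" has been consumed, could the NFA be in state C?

Yes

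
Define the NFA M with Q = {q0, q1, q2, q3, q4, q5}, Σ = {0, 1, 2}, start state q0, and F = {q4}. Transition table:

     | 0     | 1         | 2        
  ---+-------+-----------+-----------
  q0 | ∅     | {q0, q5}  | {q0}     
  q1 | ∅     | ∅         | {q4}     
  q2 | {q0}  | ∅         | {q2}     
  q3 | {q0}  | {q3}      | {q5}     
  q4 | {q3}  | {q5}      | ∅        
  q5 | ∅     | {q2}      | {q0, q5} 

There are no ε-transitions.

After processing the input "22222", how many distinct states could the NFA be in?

1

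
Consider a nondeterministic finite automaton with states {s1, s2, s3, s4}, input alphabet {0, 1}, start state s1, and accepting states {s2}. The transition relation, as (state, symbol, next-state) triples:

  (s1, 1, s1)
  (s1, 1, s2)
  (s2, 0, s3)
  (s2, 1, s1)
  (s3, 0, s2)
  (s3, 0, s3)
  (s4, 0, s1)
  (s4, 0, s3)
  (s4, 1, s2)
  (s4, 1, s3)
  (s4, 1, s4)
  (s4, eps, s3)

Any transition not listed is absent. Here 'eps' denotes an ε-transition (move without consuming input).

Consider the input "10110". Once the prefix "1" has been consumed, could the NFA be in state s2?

Yes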